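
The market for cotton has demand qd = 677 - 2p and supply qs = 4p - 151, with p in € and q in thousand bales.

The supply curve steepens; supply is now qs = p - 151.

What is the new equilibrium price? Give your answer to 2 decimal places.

Initially, 677 - 2p = 4p - 151, so 828 = 6p and p = 138, q = 401.
The shock moves the curves to qd = 677 - 2p and qs = p - 151.
Setting them equal: 677 - 2p = p - 151 → 828 = 3p, so p = 276 and q = 125.

276.00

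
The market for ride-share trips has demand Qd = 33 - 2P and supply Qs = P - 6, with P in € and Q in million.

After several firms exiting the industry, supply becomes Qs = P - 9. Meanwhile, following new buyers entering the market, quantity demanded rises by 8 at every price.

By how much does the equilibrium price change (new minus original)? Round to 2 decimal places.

Solve the original market: 33 - 2P = P - 6, hence P = 13 and Q = 7.
The shock moves the curves to Qd = 41 - 2P and Qs = P - 9.
New equilibrium: 41 - 2P = P - 9 ⇒ 50 = 3P ⇒ P = 50/3 ≈ 16.6667, Q = 23/3 ≈ 7.6667.
ΔP = 16.6667 − 13 = +3.67.

+3.67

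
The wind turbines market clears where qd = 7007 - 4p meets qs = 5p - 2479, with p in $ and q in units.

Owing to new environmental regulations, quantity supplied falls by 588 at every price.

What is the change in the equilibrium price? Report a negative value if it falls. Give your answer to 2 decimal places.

+65.33

Before the shock: 7007 - 4p = 5p - 2479 ⇒ 9486 = 9p ⇒ p = 1054, q = 2791.
The new curves are qd = 7007 - 4p (demand) and qs = 5p - 3067 (supply).
Equate the new curves: 7007 - 4p = 5p - 3067, giving 10074 = 9p, p = 3358/3 ≈ 1119.3333, q = 7589/3 ≈ 2529.6667.
Δp = 1119.3333 − 1054 = +65.33.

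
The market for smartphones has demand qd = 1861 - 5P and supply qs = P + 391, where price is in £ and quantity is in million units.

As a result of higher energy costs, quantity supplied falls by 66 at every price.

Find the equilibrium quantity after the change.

Solve the original market: 1861 - 5P = P + 391, hence P = 245 and q = 636.
The new curves are qd = 1861 - 5P (demand) and qs = P + 325 (supply).
Setting them equal: 1861 - 5P = P + 325 → 1536 = 6P, so P = 256 and q = 581.

581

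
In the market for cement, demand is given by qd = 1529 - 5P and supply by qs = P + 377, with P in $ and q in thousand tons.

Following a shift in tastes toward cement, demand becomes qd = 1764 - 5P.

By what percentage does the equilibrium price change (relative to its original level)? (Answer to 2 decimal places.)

Solve the original market: 1529 - 5P = P + 377, hence P = 192 and q = 569.
With the change applied: demand qd = 1764 - 5P, supply qs = P + 377.
New equilibrium: 1764 - 5P = P + 377 ⇒ 1387 = 6P ⇒ P = 1387/6 ≈ 231.1667, q = 3649/6 ≈ 608.1667.
%ΔP = (231.1667 − 192) / 192 × 100 = +20.40%.

+20.40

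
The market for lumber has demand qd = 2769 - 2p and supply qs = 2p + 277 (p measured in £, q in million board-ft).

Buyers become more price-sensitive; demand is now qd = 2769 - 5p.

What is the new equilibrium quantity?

989

Solve the original market: 2769 - 2p = 2p + 277, hence p = 623 and q = 1523.
The new curves are qd = 2769 - 5p (demand) and qs = 2p + 277 (supply).
Setting them equal: 2769 - 5p = 2p + 277 → 2492 = 7p, so p = 356 and q = 989.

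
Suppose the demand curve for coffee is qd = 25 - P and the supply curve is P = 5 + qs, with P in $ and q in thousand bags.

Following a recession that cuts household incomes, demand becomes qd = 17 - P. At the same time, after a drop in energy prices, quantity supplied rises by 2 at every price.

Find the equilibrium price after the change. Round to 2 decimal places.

Solve the original market: 25 - P = P - 5, hence P = 15 and q = 10.
After the shift, demand is qd = 17 - P and supply is qs = P - 3.
New equilibrium: 17 - P = P - 3 ⇒ 20 = 2P ⇒ P = 10, q = 7.

10.00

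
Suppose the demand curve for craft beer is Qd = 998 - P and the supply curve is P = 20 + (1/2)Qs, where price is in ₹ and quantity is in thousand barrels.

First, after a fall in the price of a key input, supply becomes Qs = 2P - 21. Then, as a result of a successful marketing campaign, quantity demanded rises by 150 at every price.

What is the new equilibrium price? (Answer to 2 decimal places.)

389.67

Solve the original market: 998 - P = 2P - 40, hence P = 346 and Q = 652.
With the change applied: demand Qd = 1148 - P, supply Qs = 2P - 21.
Equate the new curves: 1148 - P = 2P - 21, giving 1169 = 3P, P = 1169/3 ≈ 389.6667, Q = 2275/3 ≈ 758.3333.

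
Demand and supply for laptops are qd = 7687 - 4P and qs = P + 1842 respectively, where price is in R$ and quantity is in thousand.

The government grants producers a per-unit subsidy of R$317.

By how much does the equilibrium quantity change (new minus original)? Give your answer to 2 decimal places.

Solve the original market: 7687 - 4P = P + 1842, hence P = 1169 and q = 3011.
Since sellers receive the price plus the subsidy, the effective supply curve becomes qs = P + 2159.
New equilibrium: 7687 - 4P = P + 2159 ⇒ 5528 = 5P ⇒ P = 1105.6, q = 3264.6.
Δq = 3264.6 − 3011 = +253.60.

+253.60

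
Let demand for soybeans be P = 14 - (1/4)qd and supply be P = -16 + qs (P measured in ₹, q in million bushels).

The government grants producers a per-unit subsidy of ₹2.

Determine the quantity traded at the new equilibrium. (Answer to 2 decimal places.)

Solve the original market: 56 - 4P = P + 16, hence P = 8 and q = 24.
Since sellers receive the price plus the subsidy, the effective supply curve becomes qs = P + 18.
Clearing the new market: 56 - 4P = P + 18, so P = 7.6 and q = 25.6.

25.60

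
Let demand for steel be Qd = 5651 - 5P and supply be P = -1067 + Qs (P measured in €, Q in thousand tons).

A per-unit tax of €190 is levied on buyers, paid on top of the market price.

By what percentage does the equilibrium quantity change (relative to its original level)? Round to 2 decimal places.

Original equilibrium: 5651 - 5P = P + 1067 gives 4584 = 6P, so P = 764 and Q = 1831.
Since buyers pay the price plus the tax, the effective demand curve becomes Qd = 4701 - 5P.
Setting them equal: 4701 - 5P = P + 1067 → 3634 = 6P, so P = 1817/3 ≈ 605.6667 and Q = 5018/3 ≈ 1672.6667.
%ΔQ = (1672.6667 − 1831) / 1831 × 100 = -8.65%.

-8.65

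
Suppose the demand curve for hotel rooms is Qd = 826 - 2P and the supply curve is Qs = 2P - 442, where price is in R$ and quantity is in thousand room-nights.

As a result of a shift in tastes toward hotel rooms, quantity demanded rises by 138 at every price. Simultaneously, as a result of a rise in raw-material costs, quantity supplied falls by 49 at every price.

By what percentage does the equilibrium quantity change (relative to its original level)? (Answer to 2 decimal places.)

+23.18

Before the shock: 826 - 2P = 2P - 442 ⇒ 1268 = 4P ⇒ P = 317, Q = 192.
The shock moves the curves to Qd = 964 - 2P and Qs = 2P - 491.
New equilibrium: 964 - 2P = 2P - 491 ⇒ 1455 = 4P ⇒ P = 363.75, Q = 236.5.
%ΔQ = (236.5 − 192) / 192 × 100 = +23.18%.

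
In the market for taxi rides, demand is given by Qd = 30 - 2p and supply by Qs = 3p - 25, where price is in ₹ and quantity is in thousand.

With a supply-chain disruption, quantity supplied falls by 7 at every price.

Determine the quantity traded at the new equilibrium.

5.2

Initially, 30 - 2p = 3p - 25, so 55 = 5p and p = 11, Q = 8.
The new curves are Qd = 30 - 2p (demand) and Qs = 3p - 32 (supply).
Equate the new curves: 30 - 2p = 3p - 32, giving 62 = 5p, p = 12.4, Q = 5.2.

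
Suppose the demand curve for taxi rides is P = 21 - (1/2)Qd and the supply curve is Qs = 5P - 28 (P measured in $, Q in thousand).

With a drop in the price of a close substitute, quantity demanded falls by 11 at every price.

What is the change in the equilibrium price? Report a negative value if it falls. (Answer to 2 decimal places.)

-1.57

Original equilibrium: 42 - 2P = 5P - 28 gives 70 = 7P, so P = 10 and Q = 22.
With the change applied: demand Qd = 31 - 2P, supply Qs = 5P - 28.
New equilibrium: 31 - 2P = 5P - 28 ⇒ 59 = 7P ⇒ P = 59/7 ≈ 8.4286, Q = 99/7 ≈ 14.1429.
ΔP = 8.4286 − 10 = -1.57.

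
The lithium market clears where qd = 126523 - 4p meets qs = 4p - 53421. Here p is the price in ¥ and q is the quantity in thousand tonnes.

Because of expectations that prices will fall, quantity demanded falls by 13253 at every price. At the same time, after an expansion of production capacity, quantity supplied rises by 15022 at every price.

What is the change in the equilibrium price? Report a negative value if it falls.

-3534.375

Original equilibrium: 126523 - 4p = 4p - 53421 gives 179944 = 8p, so p = 22493 and q = 36551.
The new curves are qd = 113270 - 4p (demand) and qs = 4p - 38399 (supply).
Setting them equal: 113270 - 4p = 4p - 38399 → 151669 = 8p, so p = 18958.625 and q = 37435.5.
Δp = 18958.625 − 22493 = -3534.375.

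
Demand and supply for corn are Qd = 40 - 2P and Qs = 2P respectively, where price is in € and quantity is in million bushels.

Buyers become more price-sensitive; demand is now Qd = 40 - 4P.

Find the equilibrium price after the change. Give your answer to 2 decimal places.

Solve the original market: 40 - 2P = 2P, hence P = 10 and Q = 20.
After the shift, demand is Qd = 40 - 4P and supply is Qs = 2P.
Clearing the new market: 40 - 4P = 2P, so P = 20/3 ≈ 6.6667 and Q = 40/3 ≈ 13.3333.

6.67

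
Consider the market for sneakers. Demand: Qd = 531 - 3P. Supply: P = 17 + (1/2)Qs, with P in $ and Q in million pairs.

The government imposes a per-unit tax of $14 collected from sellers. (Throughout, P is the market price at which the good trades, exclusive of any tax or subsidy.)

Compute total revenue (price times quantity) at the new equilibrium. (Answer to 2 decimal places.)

Solve the original market: 531 - 3P = 2P - 34, hence P = 113 and Q = 192.
Since sellers keep the price net of the tax, the effective supply curve becomes Qs = 2P - 62.
Equate the new curves: 531 - 3P = 2P - 62, giving 593 = 5P, P = 118.6, Q = 175.2.
New expenditure = 118.6 × 175.2 = 20778.72.

20778.72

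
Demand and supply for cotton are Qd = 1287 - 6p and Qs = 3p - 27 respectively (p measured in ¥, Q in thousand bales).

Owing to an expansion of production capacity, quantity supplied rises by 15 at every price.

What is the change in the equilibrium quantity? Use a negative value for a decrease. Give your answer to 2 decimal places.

Initially, 1287 - 6p = 3p - 27, so 1314 = 9p and p = 146, Q = 411.
With the change applied: demand Qd = 1287 - 6p, supply Qs = 3p - 12.
Equate the new curves: 1287 - 6p = 3p - 12, giving 1299 = 9p, p = 433/3 ≈ 144.3333, Q = 421.
ΔQ = 421 − 411 = +10.00.

+10.00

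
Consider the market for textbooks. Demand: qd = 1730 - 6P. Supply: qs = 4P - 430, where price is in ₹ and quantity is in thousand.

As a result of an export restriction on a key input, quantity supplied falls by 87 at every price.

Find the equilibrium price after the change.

224.7

Original equilibrium: 1730 - 6P = 4P - 430 gives 2160 = 10P, so P = 216 and q = 434.
The new curves are qd = 1730 - 6P (demand) and qs = 4P - 517 (supply).
Clearing the new market: 1730 - 6P = 4P - 517, so P = 224.7 and q = 381.8.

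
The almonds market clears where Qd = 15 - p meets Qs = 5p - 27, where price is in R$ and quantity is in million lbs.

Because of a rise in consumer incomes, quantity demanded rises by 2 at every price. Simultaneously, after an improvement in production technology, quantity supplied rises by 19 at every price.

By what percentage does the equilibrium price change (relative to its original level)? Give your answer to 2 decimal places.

-40.48

Solve the original market: 15 - p = 5p - 27, hence p = 7 and Q = 8.
After the shift, demand is Qd = 17 - p and supply is Qs = 5p - 8.
New equilibrium: 17 - p = 5p - 8 ⇒ 25 = 6p ⇒ p = 25/6 ≈ 4.1667, Q = 77/6 ≈ 12.8333.
%Δp = (4.1667 − 7) / 7 × 100 = -40.48%.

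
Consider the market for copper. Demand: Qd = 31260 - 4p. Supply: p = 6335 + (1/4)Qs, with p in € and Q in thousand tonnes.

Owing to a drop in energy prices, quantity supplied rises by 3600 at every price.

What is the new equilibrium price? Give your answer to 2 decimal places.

6625.00

Solve the original market: 31260 - 4p = 4p - 25340, hence p = 7075 and Q = 2960.
The shock moves the curves to Qd = 31260 - 4p and Qs = 4p - 21740.
Clearing the new market: 31260 - 4p = 4p - 21740, so p = 6625 and Q = 4760.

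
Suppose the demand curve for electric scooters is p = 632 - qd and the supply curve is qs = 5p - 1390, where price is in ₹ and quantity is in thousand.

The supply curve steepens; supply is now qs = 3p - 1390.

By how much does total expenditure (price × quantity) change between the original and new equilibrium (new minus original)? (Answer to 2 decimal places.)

-35469.25

Original equilibrium: 632 - p = 5p - 1390 gives 2022 = 6p, so p = 337 and q = 295.
With the change applied: demand qd = 632 - p, supply qs = 3p - 1390.
New equilibrium: 632 - p = 3p - 1390 ⇒ 2022 = 4p ⇒ p = 505.5, q = 126.5.
Expenditure moves from 337×295 = 99415 to 505.5×126.5 = 63945.75; change = -35469.25.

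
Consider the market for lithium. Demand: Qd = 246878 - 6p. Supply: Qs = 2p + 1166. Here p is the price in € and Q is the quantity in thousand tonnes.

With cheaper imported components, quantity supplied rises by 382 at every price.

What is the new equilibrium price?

30666.25

Initially, 246878 - 6p = 2p + 1166, so 245712 = 8p and p = 30714, Q = 62594.
The shock moves the curves to Qd = 246878 - 6p and Qs = 2p + 1548.
Equate the new curves: 246878 - 6p = 2p + 1548, giving 245330 = 8p, p = 30666.25, Q = 62880.5.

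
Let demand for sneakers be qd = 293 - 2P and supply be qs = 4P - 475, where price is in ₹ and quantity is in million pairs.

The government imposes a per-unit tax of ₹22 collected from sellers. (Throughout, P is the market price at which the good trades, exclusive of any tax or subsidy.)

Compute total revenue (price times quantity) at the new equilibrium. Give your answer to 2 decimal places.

Initially, 293 - 2P = 4P - 475, so 768 = 6P and P = 128, q = 37.
Since sellers keep the price net of the tax, the effective supply curve becomes qs = 4P - 563.
Clearing the new market: 293 - 2P = 4P - 563, so P = 428/3 ≈ 142.6667 and q = 23/3 ≈ 7.6667.
New expenditure = 142.6667 × 7.6667 = 1093.78.

1093.78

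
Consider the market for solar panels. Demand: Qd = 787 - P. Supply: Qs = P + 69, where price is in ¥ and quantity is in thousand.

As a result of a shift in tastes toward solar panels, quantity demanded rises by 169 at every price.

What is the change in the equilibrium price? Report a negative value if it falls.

Solve the original market: 787 - P = P + 69, hence P = 359 and Q = 428.
With the change applied: demand Qd = 956 - P, supply Qs = P + 69.
New equilibrium: 956 - P = P + 69 ⇒ 887 = 2P ⇒ P = 443.5, Q = 512.5.
ΔP = 443.5 − 359 = +84.5.

+84.5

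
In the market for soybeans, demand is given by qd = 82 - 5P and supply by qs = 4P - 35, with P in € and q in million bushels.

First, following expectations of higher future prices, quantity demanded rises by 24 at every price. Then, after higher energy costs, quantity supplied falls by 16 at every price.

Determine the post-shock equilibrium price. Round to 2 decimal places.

17.44

Before the shock: 82 - 5P = 4P - 35 ⇒ 117 = 9P ⇒ P = 13, q = 17.
The shock moves the curves to qd = 106 - 5P and qs = 4P - 51.
Equate the new curves: 106 - 5P = 4P - 51, giving 157 = 9P, P = 157/9 ≈ 17.4444, q = 169/9 ≈ 18.7778.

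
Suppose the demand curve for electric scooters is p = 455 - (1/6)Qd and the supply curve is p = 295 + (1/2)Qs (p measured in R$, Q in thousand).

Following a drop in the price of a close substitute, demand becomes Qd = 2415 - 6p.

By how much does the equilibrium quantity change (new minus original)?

-78.75

Original equilibrium: 2730 - 6p = 2p - 590 gives 3320 = 8p, so p = 415 and Q = 240.
After the shift, demand is Qd = 2415 - 6p and supply is Qs = 2p - 590.
Equate the new curves: 2415 - 6p = 2p - 590, giving 3005 = 8p, p = 375.625, Q = 161.25.
ΔQ = 161.25 − 240 = -78.75.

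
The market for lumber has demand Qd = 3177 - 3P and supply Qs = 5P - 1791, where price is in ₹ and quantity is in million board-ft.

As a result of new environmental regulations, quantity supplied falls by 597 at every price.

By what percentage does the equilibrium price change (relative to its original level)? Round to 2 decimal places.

Before the shock: 3177 - 3P = 5P - 1791 ⇒ 4968 = 8P ⇒ P = 621, Q = 1314.
With the change applied: demand Qd = 3177 - 3P, supply Qs = 5P - 2388.
Setting them equal: 3177 - 3P = 5P - 2388 → 5565 = 8P, so P = 695.625 and Q = 1090.125.
%ΔP = (695.625 − 621) / 621 × 100 = +12.02%.

+12.02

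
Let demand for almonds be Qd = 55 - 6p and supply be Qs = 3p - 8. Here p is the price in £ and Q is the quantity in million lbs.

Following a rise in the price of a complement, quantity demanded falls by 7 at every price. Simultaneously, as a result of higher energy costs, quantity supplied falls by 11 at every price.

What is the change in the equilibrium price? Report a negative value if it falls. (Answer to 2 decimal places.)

Before the shock: 55 - 6p = 3p - 8 ⇒ 63 = 9p ⇒ p = 7, Q = 13.
After the shift, demand is Qd = 48 - 6p and supply is Qs = 3p - 19.
Clearing the new market: 48 - 6p = 3p - 19, so p = 67/9 ≈ 7.4444 and Q = 10/3 ≈ 3.3333.
Δp = 7.4444 − 7 = +0.44.

+0.44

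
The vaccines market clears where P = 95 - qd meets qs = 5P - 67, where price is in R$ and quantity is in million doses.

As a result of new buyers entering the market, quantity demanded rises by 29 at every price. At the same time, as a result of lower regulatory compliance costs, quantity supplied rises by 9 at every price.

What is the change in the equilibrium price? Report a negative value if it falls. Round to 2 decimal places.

+3.33

Original equilibrium: 95 - P = 5P - 67 gives 162 = 6P, so P = 27 and q = 68.
With the change applied: demand qd = 124 - P, supply qs = 5P - 58.
Setting them equal: 124 - P = 5P - 58 → 182 = 6P, so P = 91/3 ≈ 30.3333 and q = 281/3 ≈ 93.6667.
ΔP = 30.3333 − 27 = +3.33.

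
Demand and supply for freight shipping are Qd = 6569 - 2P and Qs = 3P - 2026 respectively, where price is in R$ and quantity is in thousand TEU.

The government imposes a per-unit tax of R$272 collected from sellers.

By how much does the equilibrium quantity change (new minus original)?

Original equilibrium: 6569 - 2P = 3P - 2026 gives 8595 = 5P, so P = 1719 and Q = 3131.
Since sellers keep the price net of the tax, the effective supply curve becomes Qs = 3P - 2842.
Setting them equal: 6569 - 2P = 3P - 2842 → 9411 = 5P, so P = 1882.2 and Q = 2804.6.
ΔQ = 2804.6 − 3131 = -326.4.

-326.4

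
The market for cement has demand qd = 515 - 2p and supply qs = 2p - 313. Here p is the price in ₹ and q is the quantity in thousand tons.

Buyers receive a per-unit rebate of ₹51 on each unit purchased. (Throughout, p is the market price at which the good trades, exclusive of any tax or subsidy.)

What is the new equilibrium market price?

Before the shock: 515 - 2p = 2p - 313 ⇒ 828 = 4p ⇒ p = 207, q = 101.
Since buyers' out-of-pocket price is the market price minus the rebate, the effective demand curve becomes qd = 617 - 2p.
Clearing the new market: 617 - 2p = 2p - 313, so p = 232.5 and q = 152.

232.5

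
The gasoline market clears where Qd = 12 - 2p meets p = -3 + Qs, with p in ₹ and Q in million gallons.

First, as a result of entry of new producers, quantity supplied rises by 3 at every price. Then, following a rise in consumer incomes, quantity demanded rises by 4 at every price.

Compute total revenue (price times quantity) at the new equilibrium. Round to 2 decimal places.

Before the shock: 12 - 2p = p + 3 ⇒ 9 = 3p ⇒ p = 3, Q = 6.
After the shift, demand is Qd = 16 - 2p and supply is Qs = p + 6.
Clearing the new market: 16 - 2p = p + 6, so p = 10/3 ≈ 3.3333 and Q = 28/3 ≈ 9.3333.
New expenditure = 3.3333 × 9.3333 = 31.11.

31.11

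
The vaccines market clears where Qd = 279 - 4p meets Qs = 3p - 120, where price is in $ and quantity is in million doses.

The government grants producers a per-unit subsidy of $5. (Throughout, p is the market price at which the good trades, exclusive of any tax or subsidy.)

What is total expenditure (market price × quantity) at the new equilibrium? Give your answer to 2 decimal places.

Solve the original market: 279 - 4p = 3p - 120, hence p = 57 and Q = 51.
Since sellers receive the price plus the subsidy, the effective supply curve becomes Qs = 3p - 105.
Clearing the new market: 279 - 4p = 3p - 105, so p = 384/7 ≈ 54.8571 and Q = 417/7 ≈ 59.5714.
New expenditure = 54.8571 × 59.5714 = 3267.92.

3267.92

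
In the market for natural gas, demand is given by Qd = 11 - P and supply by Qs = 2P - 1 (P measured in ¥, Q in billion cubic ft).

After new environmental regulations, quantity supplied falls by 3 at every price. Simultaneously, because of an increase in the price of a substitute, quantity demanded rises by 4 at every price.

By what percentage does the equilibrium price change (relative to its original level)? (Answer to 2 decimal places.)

Solve the original market: 11 - P = 2P - 1, hence P = 4 and Q = 7.
After the shift, demand is Qd = 15 - P and supply is Qs = 2P - 4.
Clearing the new market: 15 - P = 2P - 4, so P = 19/3 ≈ 6.3333 and Q = 26/3 ≈ 8.6667.
%ΔP = (6.3333 − 4) / 4 × 100 = +58.33%.

+58.33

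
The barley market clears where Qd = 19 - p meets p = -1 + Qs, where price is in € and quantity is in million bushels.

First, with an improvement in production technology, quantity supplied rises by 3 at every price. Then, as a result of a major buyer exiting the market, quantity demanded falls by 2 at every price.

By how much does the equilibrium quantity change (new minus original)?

Initially, 19 - p = p + 1, so 18 = 2p and p = 9, Q = 10.
The new curves are Qd = 17 - p (demand) and Qs = p + 4 (supply).
Setting them equal: 17 - p = p + 4 → 13 = 2p, so p = 6.5 and Q = 10.5.
ΔQ = 10.5 − 10 = +0.5.

+0.5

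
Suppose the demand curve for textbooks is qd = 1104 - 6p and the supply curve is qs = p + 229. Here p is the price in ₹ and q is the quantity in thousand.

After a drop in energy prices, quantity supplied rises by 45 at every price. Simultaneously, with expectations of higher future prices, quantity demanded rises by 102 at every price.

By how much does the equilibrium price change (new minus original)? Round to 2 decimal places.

+8.14

Solve the original market: 1104 - 6p = p + 229, hence p = 125 and q = 354.
The shock moves the curves to qd = 1206 - 6p and qs = p + 274.
New equilibrium: 1206 - 6p = p + 274 ⇒ 932 = 7p ⇒ p = 932/7 ≈ 133.1429, q = 2850/7 ≈ 407.1429.
Δp = 133.1429 − 125 = +8.14.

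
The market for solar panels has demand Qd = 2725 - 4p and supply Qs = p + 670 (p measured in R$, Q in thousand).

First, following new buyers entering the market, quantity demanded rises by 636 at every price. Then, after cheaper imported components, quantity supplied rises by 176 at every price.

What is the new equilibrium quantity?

Solve the original market: 2725 - 4p = p + 670, hence p = 411 and Q = 1081.
With the change applied: demand Qd = 3361 - 4p, supply Qs = p + 846.
New equilibrium: 3361 - 4p = p + 846 ⇒ 2515 = 5p ⇒ p = 503, Q = 1349.

1349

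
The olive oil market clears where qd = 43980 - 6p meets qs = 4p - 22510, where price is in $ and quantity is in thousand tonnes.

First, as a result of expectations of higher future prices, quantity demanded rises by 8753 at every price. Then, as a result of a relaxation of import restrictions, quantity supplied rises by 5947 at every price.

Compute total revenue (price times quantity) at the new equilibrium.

Before the shock: 43980 - 6p = 4p - 22510 ⇒ 66490 = 10p ⇒ p = 6649, q = 4086.
The shock moves the curves to qd = 52733 - 6p and qs = 4p - 16563.
New equilibrium: 52733 - 6p = 4p - 16563 ⇒ 69296 = 10p ⇒ p = 6929.6, q = 11155.4.
New expenditure = 6929.6 × 11155.4 = 77302459.84.

77302459.84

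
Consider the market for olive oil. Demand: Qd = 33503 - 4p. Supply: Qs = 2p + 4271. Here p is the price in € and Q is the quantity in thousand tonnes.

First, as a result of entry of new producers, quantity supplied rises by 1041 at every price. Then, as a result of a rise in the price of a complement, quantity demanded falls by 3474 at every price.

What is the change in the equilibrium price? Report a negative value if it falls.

Solve the original market: 33503 - 4p = 2p + 4271, hence p = 4872 and Q = 14015.
The shock moves the curves to Qd = 30029 - 4p and Qs = 2p + 5312.
Setting them equal: 30029 - 4p = 2p + 5312 → 24717 = 6p, so p = 4119.5 and Q = 13551.
Δp = 4119.5 − 4872 = -752.5.

-752.5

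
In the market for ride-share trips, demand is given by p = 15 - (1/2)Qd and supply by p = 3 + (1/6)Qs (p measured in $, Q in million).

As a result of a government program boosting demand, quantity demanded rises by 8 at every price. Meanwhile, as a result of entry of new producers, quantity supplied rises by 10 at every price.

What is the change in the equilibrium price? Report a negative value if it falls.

-0.25

Original equilibrium: 30 - 2p = 6p - 18 gives 48 = 8p, so p = 6 and Q = 18.
The new curves are Qd = 38 - 2p (demand) and Qs = 6p - 8 (supply).
Clearing the new market: 38 - 2p = 6p - 8, so p = 5.75 and Q = 26.5.
Δp = 5.75 − 6 = -0.25.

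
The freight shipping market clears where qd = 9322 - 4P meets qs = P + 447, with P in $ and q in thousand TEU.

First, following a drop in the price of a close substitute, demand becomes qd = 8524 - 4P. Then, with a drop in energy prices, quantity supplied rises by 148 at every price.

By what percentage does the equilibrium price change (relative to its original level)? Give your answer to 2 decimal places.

-10.66

Solve the original market: 9322 - 4P = P + 447, hence P = 1775 and q = 2222.
The new curves are qd = 8524 - 4P (demand) and qs = P + 595 (supply).
Clearing the new market: 8524 - 4P = P + 595, so P = 1585.8 and q = 2180.8.
%ΔP = (1585.8 − 1775) / 1775 × 100 = -10.66%.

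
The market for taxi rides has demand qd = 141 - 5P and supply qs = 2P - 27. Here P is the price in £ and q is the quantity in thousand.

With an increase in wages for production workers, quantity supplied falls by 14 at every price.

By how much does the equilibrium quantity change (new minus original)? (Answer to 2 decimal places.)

-10.00

Initially, 141 - 5P = 2P - 27, so 168 = 7P and P = 24, q = 21.
After the shift, demand is qd = 141 - 5P and supply is qs = 2P - 41.
Clearing the new market: 141 - 5P = 2P - 41, so P = 26 and q = 11.
Δq = 11 − 21 = -10.00.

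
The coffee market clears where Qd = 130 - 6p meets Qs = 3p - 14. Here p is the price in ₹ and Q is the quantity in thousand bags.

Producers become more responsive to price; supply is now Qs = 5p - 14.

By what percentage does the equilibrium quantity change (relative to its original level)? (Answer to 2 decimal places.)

Solve the original market: 130 - 6p = 3p - 14, hence p = 16 and Q = 34.
With the change applied: demand Qd = 130 - 6p, supply Qs = 5p - 14.
Setting them equal: 130 - 6p = 5p - 14 → 144 = 11p, so p = 144/11 ≈ 13.0909 and Q = 566/11 ≈ 51.4545.
%ΔQ = (51.4545 − 34) / 34 × 100 = +51.34%.

+51.34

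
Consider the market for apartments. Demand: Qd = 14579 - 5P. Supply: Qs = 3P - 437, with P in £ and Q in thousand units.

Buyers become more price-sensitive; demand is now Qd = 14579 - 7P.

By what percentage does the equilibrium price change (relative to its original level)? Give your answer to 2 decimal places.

Before the shock: 14579 - 5P = 3P - 437 ⇒ 15016 = 8P ⇒ P = 1877, Q = 5194.
The shock moves the curves to Qd = 14579 - 7P and Qs = 3P - 437.
Setting them equal: 14579 - 7P = 3P - 437 → 15016 = 10P, so P = 1501.6 and Q = 4067.8.
%ΔP = (1501.6 − 1877) / 1877 × 100 = -20.00%.

-20.00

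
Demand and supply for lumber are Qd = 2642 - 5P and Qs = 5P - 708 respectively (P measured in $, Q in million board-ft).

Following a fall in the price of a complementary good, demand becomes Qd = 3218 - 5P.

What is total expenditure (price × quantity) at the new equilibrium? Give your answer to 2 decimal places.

492713.00

Before the shock: 2642 - 5P = 5P - 708 ⇒ 3350 = 10P ⇒ P = 335, Q = 967.
The new curves are Qd = 3218 - 5P (demand) and Qs = 5P - 708 (supply).
Clearing the new market: 3218 - 5P = 5P - 708, so P = 392.6 and Q = 1255.
New expenditure = 392.6 × 1255 = 492713.00.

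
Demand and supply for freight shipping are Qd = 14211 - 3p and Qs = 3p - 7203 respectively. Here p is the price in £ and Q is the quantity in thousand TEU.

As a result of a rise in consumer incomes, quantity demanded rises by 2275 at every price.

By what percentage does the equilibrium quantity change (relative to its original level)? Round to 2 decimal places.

+32.46

Before the shock: 14211 - 3p = 3p - 7203 ⇒ 21414 = 6p ⇒ p = 3569, Q = 3504.
After the shift, demand is Qd = 16486 - 3p and supply is Qs = 3p - 7203.
New equilibrium: 16486 - 3p = 3p - 7203 ⇒ 23689 = 6p ⇒ p = 23689/6 ≈ 3948.1667, Q = 4641.5.
%ΔQ = (4641.5 − 3504) / 3504 × 100 = +32.46%.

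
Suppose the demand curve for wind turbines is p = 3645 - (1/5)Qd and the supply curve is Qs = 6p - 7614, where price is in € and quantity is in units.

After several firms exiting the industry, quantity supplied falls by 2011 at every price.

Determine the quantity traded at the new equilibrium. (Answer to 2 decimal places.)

5565.91

Initially, 18225 - 5p = 6p - 7614, so 25839 = 11p and p = 2349, Q = 6480.
The new curves are Qd = 18225 - 5p (demand) and Qs = 6p - 9625 (supply).
Equate the new curves: 18225 - 5p = 6p - 9625, giving 27850 = 11p, p = 27850/11 ≈ 2531.8182, Q = 61225/11 ≈ 5565.9091.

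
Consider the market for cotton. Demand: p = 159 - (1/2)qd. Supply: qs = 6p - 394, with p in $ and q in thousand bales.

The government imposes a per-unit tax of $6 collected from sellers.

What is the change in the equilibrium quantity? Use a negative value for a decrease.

-9

Initially, 318 - 2p = 6p - 394, so 712 = 8p and p = 89, q = 140.
Since sellers keep the price net of the tax, the effective supply curve becomes qs = 6p - 430.
Equate the new curves: 318 - 2p = 6p - 430, giving 748 = 8p, p = 93.5, q = 131.
Δq = 131 − 140 = -9.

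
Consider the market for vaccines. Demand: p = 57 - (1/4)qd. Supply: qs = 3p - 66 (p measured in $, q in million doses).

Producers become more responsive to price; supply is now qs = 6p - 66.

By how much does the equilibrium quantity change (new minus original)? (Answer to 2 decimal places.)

Before the shock: 228 - 4p = 3p - 66 ⇒ 294 = 7p ⇒ p = 42, q = 60.
The shock moves the curves to qd = 228 - 4p and qs = 6p - 66.
Equate the new curves: 228 - 4p = 6p - 66, giving 294 = 10p, p = 29.4, q = 110.4.
Δq = 110.4 − 60 = +50.40.

+50.40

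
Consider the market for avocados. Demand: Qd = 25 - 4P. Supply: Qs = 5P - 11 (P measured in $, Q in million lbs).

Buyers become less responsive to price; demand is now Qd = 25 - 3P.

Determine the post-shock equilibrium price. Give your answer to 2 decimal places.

4.50

Original equilibrium: 25 - 4P = 5P - 11 gives 36 = 9P, so P = 4 and Q = 9.
The shock moves the curves to Qd = 25 - 3P and Qs = 5P - 11.
Setting them equal: 25 - 3P = 5P - 11 → 36 = 8P, so P = 4.5 and Q = 11.5.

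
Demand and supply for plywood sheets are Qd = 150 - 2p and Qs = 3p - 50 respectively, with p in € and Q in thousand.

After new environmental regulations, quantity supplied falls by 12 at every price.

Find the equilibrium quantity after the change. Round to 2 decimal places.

Before the shock: 150 - 2p = 3p - 50 ⇒ 200 = 5p ⇒ p = 40, Q = 70.
After the shift, demand is Qd = 150 - 2p and supply is Qs = 3p - 62.
Clearing the new market: 150 - 2p = 3p - 62, so p = 42.4 and Q = 65.2.

65.20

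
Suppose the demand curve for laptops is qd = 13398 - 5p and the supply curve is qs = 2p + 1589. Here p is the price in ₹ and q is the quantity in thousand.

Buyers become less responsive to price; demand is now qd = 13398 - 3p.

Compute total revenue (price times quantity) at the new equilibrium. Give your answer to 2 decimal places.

14909098.68

Before the shock: 13398 - 5p = 2p + 1589 ⇒ 11809 = 7p ⇒ p = 1687, q = 4963.
The new curves are qd = 13398 - 3p (demand) and qs = 2p + 1589 (supply).
Clearing the new market: 13398 - 3p = 2p + 1589, so p = 2361.8 and q = 6312.6.
New expenditure = 2361.8 × 6312.6 = 14909098.68.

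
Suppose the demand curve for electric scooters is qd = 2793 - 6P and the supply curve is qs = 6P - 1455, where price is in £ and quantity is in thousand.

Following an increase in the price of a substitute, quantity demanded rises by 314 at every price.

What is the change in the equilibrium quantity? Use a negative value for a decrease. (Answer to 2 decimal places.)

+157.00

Original equilibrium: 2793 - 6P = 6P - 1455 gives 4248 = 12P, so P = 354 and q = 669.
After the shift, demand is qd = 3107 - 6P and supply is qs = 6P - 1455.
Equate the new curves: 3107 - 6P = 6P - 1455, giving 4562 = 12P, P = 2281/6 ≈ 380.1667, q = 826.
Δq = 826 − 669 = +157.00.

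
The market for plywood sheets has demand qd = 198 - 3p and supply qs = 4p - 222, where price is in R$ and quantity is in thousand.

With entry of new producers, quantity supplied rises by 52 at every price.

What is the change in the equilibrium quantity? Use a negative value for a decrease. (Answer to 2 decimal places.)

+22.29

Before the shock: 198 - 3p = 4p - 222 ⇒ 420 = 7p ⇒ p = 60, q = 18.
After the shift, demand is qd = 198 - 3p and supply is qs = 4p - 170.
New equilibrium: 198 - 3p = 4p - 170 ⇒ 368 = 7p ⇒ p = 368/7 ≈ 52.5714, q = 282/7 ≈ 40.2857.
Δq = 40.2857 − 18 = +22.29.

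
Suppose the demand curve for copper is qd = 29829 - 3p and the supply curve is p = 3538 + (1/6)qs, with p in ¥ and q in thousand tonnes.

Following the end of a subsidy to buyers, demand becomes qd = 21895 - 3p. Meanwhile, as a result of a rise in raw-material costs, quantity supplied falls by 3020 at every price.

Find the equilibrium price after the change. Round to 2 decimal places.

5127.00

Solve the original market: 29829 - 3p = 6p - 21228, hence p = 5673 and q = 12810.
The new curves are qd = 21895 - 3p (demand) and qs = 6p - 24248 (supply).
Clearing the new market: 21895 - 3p = 6p - 24248, so p = 5127 and q = 6514.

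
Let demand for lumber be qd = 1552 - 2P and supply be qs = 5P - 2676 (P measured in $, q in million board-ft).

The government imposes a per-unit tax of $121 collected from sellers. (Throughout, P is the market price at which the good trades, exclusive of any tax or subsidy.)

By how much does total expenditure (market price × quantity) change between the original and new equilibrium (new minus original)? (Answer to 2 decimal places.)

Original equilibrium: 1552 - 2P = 5P - 2676 gives 4228 = 7P, so P = 604 and q = 344.
Since sellers keep the price net of the tax, the effective supply curve becomes qs = 5P - 3281.
New equilibrium: 1552 - 2P = 5P - 3281 ⇒ 4833 = 7P ⇒ P = 4833/7 ≈ 690.4286, q = 1198/7 ≈ 171.1429.
Expenditure moves from 604×344 = 207776 to 690.4286×171.1429 = 118161.9184; change = -89614.08.

-89614.08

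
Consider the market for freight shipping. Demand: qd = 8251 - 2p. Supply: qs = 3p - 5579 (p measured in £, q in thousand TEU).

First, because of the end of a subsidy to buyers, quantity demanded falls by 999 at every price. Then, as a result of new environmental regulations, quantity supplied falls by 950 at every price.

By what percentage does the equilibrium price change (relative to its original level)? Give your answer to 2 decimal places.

-0.35

Solve the original market: 8251 - 2p = 3p - 5579, hence p = 2766 and q = 2719.
The new curves are qd = 7252 - 2p (demand) and qs = 3p - 6529 (supply).
Equate the new curves: 7252 - 2p = 3p - 6529, giving 13781 = 5p, p = 2756.2, q = 1739.6.
%Δp = (2756.2 − 2766) / 2766 × 100 = -0.35%.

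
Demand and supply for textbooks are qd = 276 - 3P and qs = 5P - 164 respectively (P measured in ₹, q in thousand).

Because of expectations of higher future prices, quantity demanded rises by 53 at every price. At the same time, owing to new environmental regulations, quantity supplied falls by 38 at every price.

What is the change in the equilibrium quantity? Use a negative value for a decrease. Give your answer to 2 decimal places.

Original equilibrium: 276 - 3P = 5P - 164 gives 440 = 8P, so P = 55 and q = 111.
After the shift, demand is qd = 329 - 3P and supply is qs = 5P - 202.
Clearing the new market: 329 - 3P = 5P - 202, so P = 66.375 and q = 129.875.
Δq = 129.875 − 111 = +18.88.

+18.88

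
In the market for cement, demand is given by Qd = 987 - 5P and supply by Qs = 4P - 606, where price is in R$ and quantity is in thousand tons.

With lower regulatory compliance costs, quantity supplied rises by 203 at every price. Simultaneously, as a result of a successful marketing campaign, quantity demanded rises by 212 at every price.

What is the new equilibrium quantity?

309

Initially, 987 - 5P = 4P - 606, so 1593 = 9P and P = 177, Q = 102.
After the shift, demand is Qd = 1199 - 5P and supply is Qs = 4P - 403.
Clearing the new market: 1199 - 5P = 4P - 403, so P = 178 and Q = 309.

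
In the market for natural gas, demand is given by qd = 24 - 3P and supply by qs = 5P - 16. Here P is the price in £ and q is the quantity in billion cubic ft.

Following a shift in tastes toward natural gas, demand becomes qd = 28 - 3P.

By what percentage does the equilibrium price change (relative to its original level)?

Initially, 24 - 3P = 5P - 16, so 40 = 8P and P = 5, q = 9.
After the shift, demand is qd = 28 - 3P and supply is qs = 5P - 16.
Setting them equal: 28 - 3P = 5P - 16 → 44 = 8P, so P = 5.5 and q = 11.5.
%ΔP = (5.5 − 5) / 5 × 100 = +10%.

+10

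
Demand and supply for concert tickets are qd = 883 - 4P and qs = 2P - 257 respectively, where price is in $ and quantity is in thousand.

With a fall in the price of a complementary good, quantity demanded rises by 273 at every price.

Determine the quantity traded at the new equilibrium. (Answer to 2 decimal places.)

Initially, 883 - 4P = 2P - 257, so 1140 = 6P and P = 190, q = 123.
The new curves are qd = 1156 - 4P (demand) and qs = 2P - 257 (supply).
Setting them equal: 1156 - 4P = 2P - 257 → 1413 = 6P, so P = 235.5 and q = 214.

214.00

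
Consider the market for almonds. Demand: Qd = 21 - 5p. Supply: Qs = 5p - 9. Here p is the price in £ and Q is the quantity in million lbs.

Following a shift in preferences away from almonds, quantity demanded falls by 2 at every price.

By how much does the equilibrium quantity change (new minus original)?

-1

Original equilibrium: 21 - 5p = 5p - 9 gives 30 = 10p, so p = 3 and Q = 6.
After the shift, demand is Qd = 19 - 5p and supply is Qs = 5p - 9.
Clearing the new market: 19 - 5p = 5p - 9, so p = 2.8 and Q = 5.
ΔQ = 5 − 6 = -1.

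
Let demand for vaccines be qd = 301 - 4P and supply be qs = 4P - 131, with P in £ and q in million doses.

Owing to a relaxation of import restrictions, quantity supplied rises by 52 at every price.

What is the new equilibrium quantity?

111

Original equilibrium: 301 - 4P = 4P - 131 gives 432 = 8P, so P = 54 and q = 85.
With the change applied: demand qd = 301 - 4P, supply qs = 4P - 79.
New equilibrium: 301 - 4P = 4P - 79 ⇒ 380 = 8P ⇒ P = 47.5, q = 111.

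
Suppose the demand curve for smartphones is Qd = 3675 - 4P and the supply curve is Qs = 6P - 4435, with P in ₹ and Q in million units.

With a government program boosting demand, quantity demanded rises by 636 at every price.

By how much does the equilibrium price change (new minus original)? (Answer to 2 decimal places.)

Original equilibrium: 3675 - 4P = 6P - 4435 gives 8110 = 10P, so P = 811 and Q = 431.
The new curves are Qd = 4311 - 4P (demand) and Qs = 6P - 4435 (supply).
New equilibrium: 4311 - 4P = 6P - 4435 ⇒ 8746 = 10P ⇒ P = 874.6, Q = 812.6.
ΔP = 874.6 − 811 = +63.60.

+63.60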